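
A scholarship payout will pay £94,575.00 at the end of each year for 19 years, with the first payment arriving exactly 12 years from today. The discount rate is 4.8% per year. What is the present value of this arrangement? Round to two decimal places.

Ordinary annuity of 19 payments, first payment at period 12.
Periodic rate r = 0.048 per year.
The ordinary-annuity PV formula values the stream one period before the first payment (period 11); discount that back 11 periods:
PV₀ = 94,575 × [1 − (1+r)^−19] / r × (1+r)^−11 = £693,694.73

£693,694.73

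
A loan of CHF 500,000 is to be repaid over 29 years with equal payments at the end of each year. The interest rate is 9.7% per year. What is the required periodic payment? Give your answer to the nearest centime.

CHF 52,051.76

Level ordinary annuity; solve PV = PMT × [(1 − (1+r)^−n)/r] for PMT.
Periodic rate r = 0.097 per year.
With n = 29: PMT = 500,000 / ([(1 − (1+r)^−n)/r]) = CHF 52,051.76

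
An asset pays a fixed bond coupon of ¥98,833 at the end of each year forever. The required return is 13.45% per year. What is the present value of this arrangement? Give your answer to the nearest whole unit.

Periodic rate r = 0.1345 per year.
Level perpetuity: PV = PMT / r = 98,833 / (0.1345) = ¥734,818.

¥734,818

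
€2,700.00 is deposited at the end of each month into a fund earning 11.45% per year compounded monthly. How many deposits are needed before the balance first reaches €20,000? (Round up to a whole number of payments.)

Periodic rate r = 0.1145/12 per month; n is counted in months.
Ordinary annuity FV: 20,000 = 2,700 × [((1+r)^n − 1)/r].
(1+r)^n = 1 + 20,000 × r / 2,700, so n = ln(1 + 20,000·r/2,700) / ln(1+r) = 7.19.
Round up to a whole number of payments: n = 8.

8 payments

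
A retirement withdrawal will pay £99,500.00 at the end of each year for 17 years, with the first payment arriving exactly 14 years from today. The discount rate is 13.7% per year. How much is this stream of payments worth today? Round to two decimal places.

Ordinary annuity of 17 payments, first payment at period 14.
Periodic rate r = 0.137 per year.
The ordinary-annuity PV formula values the stream one period before the first payment (period 13); discount that back 13 periods:
PV₀ = 99,500 × [1 − (1+r)^−17] / r × (1+r)^−13 = £121,413.82

£121,413.82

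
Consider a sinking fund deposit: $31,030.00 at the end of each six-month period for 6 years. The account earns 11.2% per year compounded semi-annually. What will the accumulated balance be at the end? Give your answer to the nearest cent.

This is an ordinary annuity: 12 deposits of $31,030.00 at the end of each six-month period.
Periodic rate r = 0.112/2 per half-year; n is counted in half-years.
FV = PMT × [((1+r)^n − 1)/r] = 31,030 × [(1+r)^12 − 1] / r = $511,410.80

$511,410.80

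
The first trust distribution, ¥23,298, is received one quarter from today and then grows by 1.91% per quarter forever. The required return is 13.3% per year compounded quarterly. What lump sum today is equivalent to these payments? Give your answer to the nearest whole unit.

¥1,646,502

Periodic rate r = 0.133/4 per quarter.
Growing perpetuity (Gordon): PV = PMT₁ / (r − g) = 23,298 / (r − 0.0191) = ¥1,646,502.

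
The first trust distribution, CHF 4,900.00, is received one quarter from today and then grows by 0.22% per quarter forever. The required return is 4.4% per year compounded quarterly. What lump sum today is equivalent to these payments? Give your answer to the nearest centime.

Periodic rate r = 0.044/4 per quarter.
Growing perpetuity (Gordon): PV = PMT₁ / (r − g) = 4,900 / (r − 0.0022) = CHF 556,818.18.

CHF 556,818.18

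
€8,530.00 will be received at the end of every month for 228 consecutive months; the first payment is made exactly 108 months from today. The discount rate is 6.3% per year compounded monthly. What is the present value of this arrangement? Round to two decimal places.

€646,646.22

Ordinary annuity of 228 payments, first payment at period 108.
Periodic rate r = 0.063/12 per month; n is counted in months.
The ordinary-annuity PV formula values the stream one period before the first payment (period 107); discount that back 107 periods:
PV₀ = 8,530 × [1 − (1+r)^−228] / r × (1+r)^−107 = €646,646.22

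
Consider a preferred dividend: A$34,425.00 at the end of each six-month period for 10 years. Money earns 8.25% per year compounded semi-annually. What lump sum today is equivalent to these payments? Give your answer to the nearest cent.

A$462,710.93

This is an ordinary annuity: 20 payments of A$34,425.00 at the end of each six-month period.
Periodic rate r = 0.0825/2 per half-year; n is counted in half-years.
PV = PMT × [(1 − (1+r)^−n)/r] = 34,425 × [1 − (1+r)^−20] / r = A$462,710.93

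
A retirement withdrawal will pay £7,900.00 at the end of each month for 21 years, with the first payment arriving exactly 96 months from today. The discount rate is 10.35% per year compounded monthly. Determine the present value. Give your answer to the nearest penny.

Ordinary annuity of 252 payments, first payment at period 96.
Periodic rate r = 0.1035/12 per month; n is counted in months.
The ordinary-annuity PV formula values the stream one period before the first payment (period 95); discount that back 95 periods:
PV₀ = 7,900 × [1 − (1+r)^−252] / r × (1+r)^−95 = £358,561.44

£358,561.44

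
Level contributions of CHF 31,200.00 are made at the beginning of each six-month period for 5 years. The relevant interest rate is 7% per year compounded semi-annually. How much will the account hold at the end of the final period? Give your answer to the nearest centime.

CHF 378,830.15

This is an annuity due: 10 deposits of CHF 31,200.00 at the beginning of each six-month period.
Periodic rate r = 0.07/2 per half-year; n is counted in half-years.
FV = PMT × [((1+r)^n − 1)/r] × (1+r) = 31,200 × [(1+r)^10 − 1] / r × (1+r) = CHF 378,830.15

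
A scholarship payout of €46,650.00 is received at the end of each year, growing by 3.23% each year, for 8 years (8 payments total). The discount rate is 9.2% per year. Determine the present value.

€283,046.52

Periodic rate r = 0.092 per year.
Growing ordinary annuity: PV = PMT₁ × [1 − ((1+g)/(1+r))^n] / (r − g) = 46,650 × [1 − ((1+0.0323)/(1+r))^8] / (r − 0.0323) = €283,046.52.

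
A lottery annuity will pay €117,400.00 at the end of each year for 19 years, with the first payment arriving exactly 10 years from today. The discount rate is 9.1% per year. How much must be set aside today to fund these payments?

€476,521.47

Ordinary annuity of 19 payments, first payment at period 10.
Periodic rate r = 0.091 per year.
The ordinary-annuity PV formula values the stream one period before the first payment (period 9); discount that back 9 periods:
PV₀ = 117,400 × [1 − (1+r)^−19] / r × (1+r)^−9 = €476,521.47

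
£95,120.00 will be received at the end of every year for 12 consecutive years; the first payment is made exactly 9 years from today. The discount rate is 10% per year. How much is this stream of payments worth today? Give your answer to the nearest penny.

Ordinary annuity of 12 payments, first payment at period 9.
Periodic rate r = 0.1 per year.
The ordinary-annuity PV formula values the stream one period before the first payment (period 8); discount that back 8 periods:
PV₀ = 95,120 × [1 − (1+r)^−12] / r × (1+r)^−8 = £302,352.00

£302,352.00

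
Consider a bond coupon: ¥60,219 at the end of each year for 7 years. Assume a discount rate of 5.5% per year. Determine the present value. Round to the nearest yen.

This is an ordinary annuity: 7 payments of ¥60,219 at the end of each year.
Periodic rate r = 0.055 per year.
PV = PMT × [(1 − (1+r)^−n)/r] = 60,219 × [1 − (1+r)^−7] / r = ¥342,223

¥342,223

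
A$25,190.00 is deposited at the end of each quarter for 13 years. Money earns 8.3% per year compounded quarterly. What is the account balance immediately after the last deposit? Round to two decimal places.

A$2,318,004.40

This is an ordinary annuity: 52 deposits of A$25,190.00 at the end of each quarter.
Periodic rate r = 0.083/4 per quarter; n is counted in quarters.
FV = PMT × [((1+r)^n − 1)/r] = 25,190 × [(1+r)^52 − 1] / r = A$2,318,004.40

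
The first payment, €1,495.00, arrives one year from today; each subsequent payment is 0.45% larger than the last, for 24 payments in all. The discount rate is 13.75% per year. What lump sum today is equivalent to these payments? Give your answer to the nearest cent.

Periodic rate r = 0.1375 per year.
Growing ordinary annuity: PV = PMT₁ × [1 − ((1+g)/(1+r))^n] / (r − g) = 1,495 × [1 − ((1+0.0045)/(1+r))^24] / (r − 0.0045) = €10,672.07.

€10,672.07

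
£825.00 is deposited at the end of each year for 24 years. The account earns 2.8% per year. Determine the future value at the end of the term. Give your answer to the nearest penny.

This is an ordinary annuity: 24 deposits of £825.00 at the end of each year.
Periodic rate r = 0.028 per year.
FV = PMT × [((1+r)^n − 1)/r] = 825 × [(1+r)^24 − 1] / r = £27,700.77

£27,700.77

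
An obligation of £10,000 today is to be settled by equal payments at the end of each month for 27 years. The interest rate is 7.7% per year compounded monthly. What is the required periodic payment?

Level ordinary annuity; solve PV = PMT × [(1 − (1+r)^−n)/r] for PMT.
Periodic rate r = 0.077/12 per month; n is counted in months.
With n = 324: PMT = 10,000 / ([(1 − (1+r)^−n)/r]) = £73.41

£73.41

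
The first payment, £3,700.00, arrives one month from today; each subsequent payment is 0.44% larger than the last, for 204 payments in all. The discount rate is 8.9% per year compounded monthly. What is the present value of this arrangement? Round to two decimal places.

Periodic rate r = 0.089/12 per month; n is counted in months.
Growing ordinary annuity: PV = PMT₁ × [1 − ((1+g)/(1+r))^n] / (r − g) = 3,700 × [1 − ((1+0.0044)/(1+r))^204] / (r − 0.0044) = £561,278.06.

£561,278.06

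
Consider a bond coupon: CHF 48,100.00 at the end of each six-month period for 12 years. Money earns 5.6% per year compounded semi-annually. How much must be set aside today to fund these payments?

This is an ordinary annuity: 24 payments of CHF 48,100.00 at the end of each six-month period.
Periodic rate r = 0.056/2 per half-year; n is counted in half-years.
PV = PMT × [(1 − (1+r)^−n)/r] = 48,100 × [1 − (1+r)^−24] / r = CHF 832,431.10

CHF 832,431.10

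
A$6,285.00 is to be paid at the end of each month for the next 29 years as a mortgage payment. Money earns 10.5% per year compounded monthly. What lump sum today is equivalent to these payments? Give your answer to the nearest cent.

This is an ordinary annuity: 348 payments of A$6,285.00 at the end of each month.
Periodic rate r = 0.105/12 per month; n is counted in months.
PV = PMT × [(1 − (1+r)^−n)/r] = 6,285 × [1 − (1+r)^−348] / r = A$683,642.15

A$683,642.15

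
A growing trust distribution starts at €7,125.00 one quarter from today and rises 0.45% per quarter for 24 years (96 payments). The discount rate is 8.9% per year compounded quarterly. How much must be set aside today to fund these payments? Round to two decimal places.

Periodic rate r = 0.089/4 per quarter; n is counted in quarters.
Growing ordinary annuity: PV = PMT₁ × [1 − ((1+g)/(1+r))^n] / (r − g) = 7,125 × [1 − ((1+0.0045)/(1+r))^96] / (r − 0.0045) = €326,712.44.

€326,712.44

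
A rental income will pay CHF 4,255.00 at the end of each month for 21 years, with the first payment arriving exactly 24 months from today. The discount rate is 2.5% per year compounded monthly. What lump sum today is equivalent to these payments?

Ordinary annuity of 252 payments, first payment at period 24.
Periodic rate r = 0.025/12 per month; n is counted in months.
The ordinary-annuity PV formula values the stream one period before the first payment (period 23); discount that back 23 periods:
PV₀ = 4,255 × [1 − (1+r)^−252] / r × (1+r)^−23 = CHF 794,587.94

CHF 794,587.94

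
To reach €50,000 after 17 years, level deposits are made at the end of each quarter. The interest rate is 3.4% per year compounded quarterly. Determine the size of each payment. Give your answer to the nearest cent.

€546.19

Level ordinary annuity; solve FV = PMT × [((1+r)^n − 1)/r] for PMT.
Periodic rate r = 0.034/4 per quarter; n is counted in quarters.
With n = 68: PMT = 50,000 / ([((1+r)^n − 1)/r]) = €546.19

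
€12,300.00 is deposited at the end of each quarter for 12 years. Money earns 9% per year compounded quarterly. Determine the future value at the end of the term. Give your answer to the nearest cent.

€1,043,936.32

This is an ordinary annuity: 48 deposits of €12,300.00 at the end of each quarter.
Periodic rate r = 0.09/4 per quarter; n is counted in quarters.
FV = PMT × [((1+r)^n − 1)/r] = 12,300 × [(1+r)^48 − 1] / r = €1,043,936.32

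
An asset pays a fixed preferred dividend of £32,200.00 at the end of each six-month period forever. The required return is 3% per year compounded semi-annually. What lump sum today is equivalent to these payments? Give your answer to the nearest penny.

Periodic rate r = 0.03/2 per half-year.
Level perpetuity: PV = PMT / r = 32,200 / (0.03/2) = £2,146,666.67.

£2,146,666.67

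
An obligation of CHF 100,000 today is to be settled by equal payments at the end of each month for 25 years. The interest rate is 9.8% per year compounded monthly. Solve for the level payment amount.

CHF 894.64

Level ordinary annuity; solve PV = PMT × [(1 − (1+r)^−n)/r] for PMT.
Periodic rate r = 0.098/12 per month; n is counted in months.
With n = 300: PMT = 100,000 / ([(1 − (1+r)^−n)/r]) = CHF 894.64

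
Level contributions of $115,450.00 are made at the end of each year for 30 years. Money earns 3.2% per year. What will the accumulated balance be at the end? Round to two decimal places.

This is an ordinary annuity: 30 deposits of $115,450.00 at the end of each year.
Periodic rate r = 0.032 per year.
FV = PMT × [((1+r)^n − 1)/r] = 115,450 × [(1+r)^30 − 1] / r = $5,674,044.60

$5,674,044.60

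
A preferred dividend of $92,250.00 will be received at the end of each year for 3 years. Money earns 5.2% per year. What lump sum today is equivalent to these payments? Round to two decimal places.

$250,281.12

This is an ordinary annuity: 3 payments of $92,250.00 at the end of each year.
Periodic rate r = 0.052 per year.
PV = PMT × [(1 − (1+r)^−n)/r] = 92,250 × [1 − (1+r)^−3] / r = $250,281.12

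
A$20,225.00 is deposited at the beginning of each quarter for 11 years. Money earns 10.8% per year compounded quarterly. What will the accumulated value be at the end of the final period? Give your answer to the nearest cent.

This is an annuity due: 44 deposits of A$20,225.00 at the beginning of each quarter.
Periodic rate r = 0.108/4 per quarter; n is counted in quarters.
FV = PMT × [((1+r)^n − 1)/r] × (1+r) = 20,225 × [(1+r)^44 − 1] / r × (1+r) = A$1,714,947.66

A$1,714,947.66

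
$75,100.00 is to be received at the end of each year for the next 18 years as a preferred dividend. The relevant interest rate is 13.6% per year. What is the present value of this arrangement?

This is an ordinary annuity: 18 payments of $75,100.00 at the end of each year.
Periodic rate r = 0.136 per year.
PV = PMT × [(1 − (1+r)^−n)/r] = 75,100 × [1 − (1+r)^−18] / r = $496,578.19

$496,578.19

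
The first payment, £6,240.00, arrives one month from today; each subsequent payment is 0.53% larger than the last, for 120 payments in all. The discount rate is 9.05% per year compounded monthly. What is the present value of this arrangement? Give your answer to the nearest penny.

£652,887.61

Periodic rate r = 0.0905/12 per month; n is counted in months.
Growing ordinary annuity: PV = PMT₁ × [1 − ((1+g)/(1+r))^n] / (r − g) = 6,240 × [1 − ((1+0.0053)/(1+r))^120] / (r − 0.0053) = £652,887.61.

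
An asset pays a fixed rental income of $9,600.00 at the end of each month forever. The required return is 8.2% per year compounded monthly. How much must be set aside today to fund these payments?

$1,404,878.05

Periodic rate r = 0.082/12 per month.
Level perpetuity: PV = PMT / r = 9,600 / (0.082/12) = $1,404,878.05.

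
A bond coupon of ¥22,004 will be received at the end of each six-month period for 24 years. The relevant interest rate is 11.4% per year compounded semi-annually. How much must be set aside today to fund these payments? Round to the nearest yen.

This is an ordinary annuity: 48 payments of ¥22,004 at the end of each six-month period.
Periodic rate r = 0.114/2 per half-year; n is counted in half-years.
PV = PMT × [(1 − (1+r)^−n)/r] = 22,004 × [1 − (1+r)^−48] / r = ¥359,056

¥359,056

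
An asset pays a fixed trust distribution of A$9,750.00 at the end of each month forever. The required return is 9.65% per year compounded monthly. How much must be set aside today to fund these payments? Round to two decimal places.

Periodic rate r = 0.0965/12 per month.
Level perpetuity: PV = PMT / r = 9,750 / (0.0965/12) = A$1,212,435.23.

A$1,212,435.23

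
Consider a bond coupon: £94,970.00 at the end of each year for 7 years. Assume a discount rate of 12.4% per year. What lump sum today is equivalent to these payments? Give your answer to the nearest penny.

£427,977.46

This is an ordinary annuity: 7 payments of £94,970.00 at the end of each year.
Periodic rate r = 0.124 per year.
PV = PMT × [(1 − (1+r)^−n)/r] = 94,970 × [1 − (1+r)^−7] / r = £427,977.46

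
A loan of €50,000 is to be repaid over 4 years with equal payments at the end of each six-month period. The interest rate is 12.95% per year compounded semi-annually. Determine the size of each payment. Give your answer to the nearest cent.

Level ordinary annuity; solve PV = PMT × [(1 − (1+r)^−n)/r] for PMT.
Periodic rate r = 0.1295/2 per half-year; n is counted in half-years.
With n = 8: PMT = 50,000 / ([(1 − (1+r)^−n)/r]) = €8,203.83

€8,203.83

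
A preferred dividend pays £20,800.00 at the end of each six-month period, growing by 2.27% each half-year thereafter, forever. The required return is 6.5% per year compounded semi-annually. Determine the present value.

£2,122,448.98

Periodic rate r = 0.065/2 per half-year.
Growing perpetuity (Gordon): PV = PMT₁ / (r − g) = 20,800 / (r − 0.0227) = £2,122,448.98.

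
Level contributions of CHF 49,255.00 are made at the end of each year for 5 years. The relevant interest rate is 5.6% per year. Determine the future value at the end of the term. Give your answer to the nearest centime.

CHF 275,446.17

This is an ordinary annuity: 5 deposits of CHF 49,255.00 at the end of each year.
Periodic rate r = 0.056 per year.
FV = PMT × [((1+r)^n − 1)/r] = 49,255 × [(1+r)^5 − 1] / r = CHF 275,446.17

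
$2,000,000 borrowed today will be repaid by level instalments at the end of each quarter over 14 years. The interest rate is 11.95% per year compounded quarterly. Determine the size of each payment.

$73,979.05

Level ordinary annuity; solve PV = PMT × [(1 − (1+r)^−n)/r] for PMT.
Periodic rate r = 0.1195/4 per quarter; n is counted in quarters.
With n = 56: PMT = 2,000,000 / ([(1 − (1+r)^−n)/r]) = $73,979.05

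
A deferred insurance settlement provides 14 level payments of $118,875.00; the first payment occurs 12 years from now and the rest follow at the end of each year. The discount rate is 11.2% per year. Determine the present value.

$255,468.15

Ordinary annuity of 14 payments, first payment at period 12.
Periodic rate r = 0.112 per year.
The ordinary-annuity PV formula values the stream one period before the first payment (period 11); discount that back 11 periods:
PV₀ = 118,875 × [1 − (1+r)^−14] / r × (1+r)^−11 = $255,468.15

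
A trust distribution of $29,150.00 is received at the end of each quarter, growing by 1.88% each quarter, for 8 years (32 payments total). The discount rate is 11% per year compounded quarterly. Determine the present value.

$798,186.74

Periodic rate r = 0.11/4 per quarter; n is counted in quarters.
Growing ordinary annuity: PV = PMT₁ × [1 − ((1+g)/(1+r))^n] / (r − g) = 29,150 × [1 − ((1+0.0188)/(1+r))^32] / (r − 0.0188) = $798,186.74.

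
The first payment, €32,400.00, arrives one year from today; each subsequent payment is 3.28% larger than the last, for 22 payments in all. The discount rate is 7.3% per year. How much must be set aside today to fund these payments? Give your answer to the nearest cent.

€458,047.97

Periodic rate r = 0.073 per year.
Growing ordinary annuity: PV = PMT₁ × [1 − ((1+g)/(1+r))^n] / (r − g) = 32,400 × [1 − ((1+0.0328)/(1+r))^22] / (r − 0.0328) = €458,047.97.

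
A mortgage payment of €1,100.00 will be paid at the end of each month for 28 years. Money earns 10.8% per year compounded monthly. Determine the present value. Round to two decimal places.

This is an ordinary annuity: 336 payments of €1,100.00 at the end of each month.
Periodic rate r = 0.108/12 per month; n is counted in months.
PV = PMT × [(1 − (1+r)^−n)/r] = 1,100 × [1 − (1+r)^−336] / r = €116,200.53

€116,200.53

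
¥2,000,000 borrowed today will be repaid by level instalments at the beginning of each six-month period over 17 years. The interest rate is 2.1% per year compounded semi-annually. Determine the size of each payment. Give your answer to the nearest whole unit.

¥69,522

Level annuity due; solve PV = PMT × [(1 − (1+r)^−n)/r] × (1+r) for PMT.
Periodic rate r = 0.021/2 per half-year; n is counted in half-years.
With n = 34: PMT = 2,000,000 / ([(1 − (1+r)^−n)/r] × (1+r)) = ¥69,522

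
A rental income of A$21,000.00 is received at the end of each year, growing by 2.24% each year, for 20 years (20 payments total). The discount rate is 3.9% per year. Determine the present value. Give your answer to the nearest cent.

A$348,381.69

Periodic rate r = 0.039 per year.
Growing ordinary annuity: PV = PMT₁ × [1 − ((1+g)/(1+r))^n] / (r − g) = 21,000 × [1 − ((1+0.0224)/(1+r))^20] / (r − 0.0224) = A$348,381.69.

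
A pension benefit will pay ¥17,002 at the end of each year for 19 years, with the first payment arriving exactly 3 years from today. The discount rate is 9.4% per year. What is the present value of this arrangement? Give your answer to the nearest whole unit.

Ordinary annuity of 19 payments, first payment at period 3.
Periodic rate r = 0.094 per year.
The ordinary-annuity PV formula values the stream one period before the first payment (period 2); discount that back 2 periods:
PV₀ = 17,002 × [1 − (1+r)^−19] / r × (1+r)^−2 = ¥123,709

¥123,709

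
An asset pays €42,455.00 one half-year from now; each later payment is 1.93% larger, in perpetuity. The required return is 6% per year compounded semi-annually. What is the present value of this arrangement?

€3,967,757.01

Periodic rate r = 0.06/2 per half-year.
Growing perpetuity (Gordon): PV = PMT₁ / (r − g) = 42,455 / (r − 0.0193) = €3,967,757.01.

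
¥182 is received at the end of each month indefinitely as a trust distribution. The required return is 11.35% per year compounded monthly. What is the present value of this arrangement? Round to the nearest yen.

Periodic rate r = 0.1135/12 per month.
Level perpetuity: PV = PMT / r = 182 / (0.1135/12) = ¥19,242.

¥19,242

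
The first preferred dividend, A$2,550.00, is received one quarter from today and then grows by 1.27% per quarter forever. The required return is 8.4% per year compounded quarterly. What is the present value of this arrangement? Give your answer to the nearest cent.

A$307,228.92

Periodic rate r = 0.084/4 per quarter.
Growing perpetuity (Gordon): PV = PMT₁ / (r − g) = 2,550 / (r − 0.0127) = A$307,228.92.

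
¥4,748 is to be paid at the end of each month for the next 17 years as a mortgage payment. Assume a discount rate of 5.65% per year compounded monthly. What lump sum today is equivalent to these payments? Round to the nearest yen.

¥621,628

This is an ordinary annuity: 204 payments of ¥4,748 at the end of each month.
Periodic rate r = 0.0565/12 per month; n is counted in months.
PV = PMT × [(1 − (1+r)^−n)/r] = 4,748 × [1 − (1+r)^−204] / r = ¥621,628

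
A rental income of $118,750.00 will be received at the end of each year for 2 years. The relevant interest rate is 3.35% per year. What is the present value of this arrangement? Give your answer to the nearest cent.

$226,077.24

This is an ordinary annuity: 2 payments of $118,750.00 at the end of each year.
Periodic rate r = 0.0335 per year.
PV = PMT × [(1 − (1+r)^−n)/r] = 118,750 × [1 − (1+r)^−2] / r = $226,077.24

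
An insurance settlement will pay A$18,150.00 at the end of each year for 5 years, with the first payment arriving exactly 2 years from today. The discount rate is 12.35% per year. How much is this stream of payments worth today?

Ordinary annuity of 5 payments, first payment at period 2.
Periodic rate r = 0.1235 per year.
The ordinary-annuity PV formula values the stream one period before the first payment (period 1); discount that back 1 periods:
PV₀ = 18,150 × [1 − (1+r)^−5] / r × (1+r)^−1 = A$57,733.29

A$57,733.29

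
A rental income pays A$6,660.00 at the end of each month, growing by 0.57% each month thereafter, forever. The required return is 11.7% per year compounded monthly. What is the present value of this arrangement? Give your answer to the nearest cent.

Periodic rate r = 0.117/12 per month.
Growing perpetuity (Gordon): PV = PMT₁ / (r − g) = 6,660 / (r − 0.0057) = A$1,644,444.44.

A$1,644,444.44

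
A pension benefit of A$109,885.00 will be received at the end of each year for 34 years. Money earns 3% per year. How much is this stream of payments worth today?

This is an ordinary annuity: 34 payments of A$109,885.00 at the end of each year.
Periodic rate r = 0.03 per year.
PV = PMT × [(1 − (1+r)^−n)/r] = 109,885 × [1 − (1+r)^−34] / r = A$2,322,071.87

A$2,322,071.87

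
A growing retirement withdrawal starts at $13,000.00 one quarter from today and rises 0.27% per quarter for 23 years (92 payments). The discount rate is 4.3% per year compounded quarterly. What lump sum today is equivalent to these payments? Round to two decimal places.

$841,058.51

Periodic rate r = 0.043/4 per quarter; n is counted in quarters.
Growing ordinary annuity: PV = PMT₁ × [1 − ((1+g)/(1+r))^n] / (r − g) = 13,000 × [1 − ((1+0.0027)/(1+r))^92] / (r − 0.0027) = $841,058.51.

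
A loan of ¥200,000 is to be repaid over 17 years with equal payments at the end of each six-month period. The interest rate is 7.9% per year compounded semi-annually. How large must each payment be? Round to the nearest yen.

Level ordinary annuity; solve PV = PMT × [(1 − (1+r)^−n)/r] for PMT.
Periodic rate r = 0.079/2 per half-year; n is counted in half-years.
With n = 34: PMT = 200,000 / ([(1 − (1+r)^−n)/r]) = ¥10,791

¥10,791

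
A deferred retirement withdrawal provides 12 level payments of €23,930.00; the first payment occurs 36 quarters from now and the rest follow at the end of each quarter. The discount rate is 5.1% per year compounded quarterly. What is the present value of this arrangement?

Ordinary annuity of 12 payments, first payment at period 36.
Periodic rate r = 0.051/4 per quarter; n is counted in quarters.
The ordinary-annuity PV formula values the stream one period before the first payment (period 35); discount that back 35 periods:
PV₀ = 23,930 × [1 − (1+r)^−12] / r × (1+r)^−35 = €169,900.94

€169,900.94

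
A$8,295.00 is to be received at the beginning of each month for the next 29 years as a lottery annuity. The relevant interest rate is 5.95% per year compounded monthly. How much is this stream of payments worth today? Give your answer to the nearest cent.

This is an annuity due: 348 payments of A$8,295.00 at the beginning of each month.
Periodic rate r = 0.0595/12 per month; n is counted in months.
PV = PMT × [(1 − (1+r)^−n)/r] × (1+r) = 8,295 × [1 − (1+r)^−348] / r × (1+r) = A$1,380,555.65

A$1,380,555.65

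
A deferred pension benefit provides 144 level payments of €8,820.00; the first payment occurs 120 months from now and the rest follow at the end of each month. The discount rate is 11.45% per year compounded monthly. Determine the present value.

€222,516.81

Ordinary annuity of 144 payments, first payment at period 120.
Periodic rate r = 0.1145/12 per month; n is counted in months.
The ordinary-annuity PV formula values the stream one period before the first payment (period 119); discount that back 119 periods:
PV₀ = 8,820 × [1 − (1+r)^−144] / r × (1+r)^−119 = €222,516.81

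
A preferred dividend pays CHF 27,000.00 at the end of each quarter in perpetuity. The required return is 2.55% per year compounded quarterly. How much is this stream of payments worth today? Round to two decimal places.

Periodic rate r = 0.0255/4 per quarter.
Level perpetuity: PV = PMT / r = 27,000 / (0.0255/4) = CHF 4,235,294.12.

CHF 4,235,294.12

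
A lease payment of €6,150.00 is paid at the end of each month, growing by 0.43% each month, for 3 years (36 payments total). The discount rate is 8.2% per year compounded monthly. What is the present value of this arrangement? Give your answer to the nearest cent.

€210,485.22

Periodic rate r = 0.082/12 per month; n is counted in months.
Growing ordinary annuity: PV = PMT₁ × [1 − ((1+g)/(1+r))^n] / (r − g) = 6,150 × [1 − ((1+0.0043)/(1+r))^36] / (r − 0.0043) = €210,485.22.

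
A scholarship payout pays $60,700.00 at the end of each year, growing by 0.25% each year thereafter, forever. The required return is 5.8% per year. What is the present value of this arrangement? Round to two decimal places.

$1,093,693.69

Periodic rate r = 0.058 per year.
Growing perpetuity (Gordon): PV = PMT₁ / (r − g) = 60,700 / (r − 0.0025) = $1,093,693.69.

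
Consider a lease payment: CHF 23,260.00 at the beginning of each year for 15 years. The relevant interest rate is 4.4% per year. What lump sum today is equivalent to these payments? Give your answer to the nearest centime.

This is an annuity due: 15 payments of CHF 23,260.00 at the beginning of each year.
Periodic rate r = 0.044 per year.
PV = PMT × [(1 − (1+r)^−n)/r] × (1+r) = 23,260 × [1 − (1+r)^−15] / r × (1+r) = CHF 262,595.29

CHF 262,595.29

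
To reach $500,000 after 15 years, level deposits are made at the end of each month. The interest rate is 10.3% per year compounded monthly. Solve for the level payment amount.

$1,173.50

Level ordinary annuity; solve FV = PMT × [((1+r)^n − 1)/r] for PMT.
Periodic rate r = 0.103/12 per month; n is counted in months.
With n = 180: PMT = 500,000 / ([((1+r)^n − 1)/r]) = $1,173.50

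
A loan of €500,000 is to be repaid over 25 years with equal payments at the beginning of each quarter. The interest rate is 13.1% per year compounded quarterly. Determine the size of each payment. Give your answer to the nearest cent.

€16,513.88

Level annuity due; solve PV = PMT × [(1 − (1+r)^−n)/r] × (1+r) for PMT.
Periodic rate r = 0.131/4 per quarter; n is counted in quarters.
With n = 100: PMT = 500,000 / ([(1 − (1+r)^−n)/r] × (1+r)) = €16,513.88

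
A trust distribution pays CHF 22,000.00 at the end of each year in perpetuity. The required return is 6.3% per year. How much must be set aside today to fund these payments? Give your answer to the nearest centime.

Periodic rate r = 0.063 per year.
Level perpetuity: PV = PMT / r = 22,000 / (0.063) = CHF 349,206.35.

CHF 349,206.35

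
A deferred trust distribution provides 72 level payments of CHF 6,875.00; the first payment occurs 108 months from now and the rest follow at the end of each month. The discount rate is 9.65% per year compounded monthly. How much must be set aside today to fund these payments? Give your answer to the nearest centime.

CHF 159,016.79

Ordinary annuity of 72 payments, first payment at period 108.
Periodic rate r = 0.0965/12 per month; n is counted in months.
The ordinary-annuity PV formula values the stream one period before the first payment (period 107); discount that back 107 periods:
PV₀ = 6,875 × [1 − (1+r)^−72] / r × (1+r)^−107 = CHF 159,016.79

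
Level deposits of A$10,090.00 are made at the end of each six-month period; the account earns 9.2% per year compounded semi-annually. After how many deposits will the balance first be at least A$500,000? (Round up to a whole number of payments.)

Periodic rate r = 0.092/2 per half-year; n is counted in half-years.
Ordinary annuity FV: 500,000 = 10,090 × [((1+r)^n − 1)/r].
(1+r)^n = 1 + 500,000 × r / 10,090, so n = ln(1 + 500,000·r/10,090) / ln(1+r) = 26.41.
Round up to a whole number of payments: n = 27.

27 payments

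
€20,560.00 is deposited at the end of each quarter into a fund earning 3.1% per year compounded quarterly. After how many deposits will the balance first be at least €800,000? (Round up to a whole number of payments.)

35 payments

Periodic rate r = 0.031/4 per quarter; n is counted in quarters.
Ordinary annuity FV: 800,000 = 20,560 × [((1+r)^n − 1)/r].
(1+r)^n = 1 + 800,000 × r / 20,560, so n = ln(1 + 800,000·r/20,560) / ln(1+r) = 34.14.
Round up to a whole number of payments: n = 35.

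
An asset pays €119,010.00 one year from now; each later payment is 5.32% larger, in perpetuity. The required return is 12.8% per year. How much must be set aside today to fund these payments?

Periodic rate r = 0.128 per year.
Growing perpetuity (Gordon): PV = PMT₁ / (r − g) = 119,010 / (r − 0.0532) = €1,591,042.78.

€1,591,042.78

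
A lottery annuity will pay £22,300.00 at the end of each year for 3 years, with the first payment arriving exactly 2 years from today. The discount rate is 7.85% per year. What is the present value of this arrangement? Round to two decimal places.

£53,430.84

Ordinary annuity of 3 payments, first payment at period 2.
Periodic rate r = 0.0785 per year.
The ordinary-annuity PV formula values the stream one period before the first payment (period 1); discount that back 1 periods:
PV₀ = 22,300 × [1 − (1+r)^−3] / r × (1+r)^−1 = £53,430.84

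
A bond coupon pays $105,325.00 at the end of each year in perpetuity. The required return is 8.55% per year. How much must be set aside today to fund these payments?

$1,231,871.35

Periodic rate r = 0.0855 per year.
Level perpetuity: PV = PMT / r = 105,325 / (0.0855) = $1,231,871.35.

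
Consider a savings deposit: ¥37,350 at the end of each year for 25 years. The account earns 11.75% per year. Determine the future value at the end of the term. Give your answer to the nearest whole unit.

¥4,792,365

This is an ordinary annuity: 25 deposits of ¥37,350 at the end of each year.
Periodic rate r = 0.1175 per year.
FV = PMT × [((1+r)^n − 1)/r] = 37,350 × [(1+r)^25 − 1] / r = ¥4,792,365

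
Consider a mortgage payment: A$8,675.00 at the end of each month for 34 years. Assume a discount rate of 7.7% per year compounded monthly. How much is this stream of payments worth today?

A$1,252,497.01

This is an ordinary annuity: 408 payments of A$8,675.00 at the end of each month.
Periodic rate r = 0.077/12 per month; n is counted in months.
PV = PMT × [(1 − (1+r)^−n)/r] = 8,675 × [1 − (1+r)^−408] / r = A$1,252,497.01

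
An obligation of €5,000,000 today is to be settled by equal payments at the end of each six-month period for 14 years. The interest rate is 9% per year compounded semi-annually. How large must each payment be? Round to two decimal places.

Level ordinary annuity; solve PV = PMT × [(1 − (1+r)^−n)/r] for PMT.
Periodic rate r = 0.09/2 per half-year; n is counted in half-years.
With n = 28: PMT = 5,000,000 / ([(1 − (1+r)^−n)/r]) = €317,604.03

€317,604.03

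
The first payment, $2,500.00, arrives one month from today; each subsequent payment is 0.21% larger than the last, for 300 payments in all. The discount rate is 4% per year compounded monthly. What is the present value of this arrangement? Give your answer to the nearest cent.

Periodic rate r = 0.04/12 per month; n is counted in months.
Growing ordinary annuity: PV = PMT₁ × [1 − ((1+g)/(1+r))^n] / (r − g) = 2,500 × [1 − ((1+0.0021)/(1+r))^300] / (r − 0.0021) = $625,485.67.

$625,485.67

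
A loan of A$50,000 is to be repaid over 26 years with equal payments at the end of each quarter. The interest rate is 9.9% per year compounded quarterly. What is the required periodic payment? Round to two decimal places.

A$1,343.15

Level ordinary annuity; solve PV = PMT × [(1 − (1+r)^−n)/r] for PMT.
Periodic rate r = 0.099/4 per quarter; n is counted in quarters.
With n = 104: PMT = 50,000 / ([(1 − (1+r)^−n)/r]) = A$1,343.15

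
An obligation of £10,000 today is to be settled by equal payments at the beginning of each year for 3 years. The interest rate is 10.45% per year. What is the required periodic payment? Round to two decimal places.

£3,669.57

Level annuity due; solve PV = PMT × [(1 − (1+r)^−n)/r] × (1+r) for PMT.
Periodic rate r = 0.1045 per year.
With n = 3: PMT = 10,000 / ([(1 − (1+r)^−n)/r] × (1+r)) = £3,669.57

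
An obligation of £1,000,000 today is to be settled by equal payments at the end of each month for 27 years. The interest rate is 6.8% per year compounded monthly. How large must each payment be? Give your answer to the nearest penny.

Level ordinary annuity; solve PV = PMT × [(1 − (1+r)^−n)/r] for PMT.
Periodic rate r = 0.068/12 per month; n is counted in months.
With n = 324: PMT = 1,000,000 / ([(1 − (1+r)^−n)/r]) = £6,748.30

£6,748.30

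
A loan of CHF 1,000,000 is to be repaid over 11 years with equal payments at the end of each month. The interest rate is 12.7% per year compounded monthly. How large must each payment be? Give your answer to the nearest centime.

CHF 14,095.33

Level ordinary annuity; solve PV = PMT × [(1 − (1+r)^−n)/r] for PMT.
Periodic rate r = 0.127/12 per month; n is counted in months.
With n = 132: PMT = 1,000,000 / ([(1 − (1+r)^−n)/r]) = CHF 14,095.33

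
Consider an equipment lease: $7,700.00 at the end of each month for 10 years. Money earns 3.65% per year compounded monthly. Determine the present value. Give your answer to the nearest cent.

$773,169.46

This is an ordinary annuity: 120 payments of $7,700.00 at the end of each month.
Periodic rate r = 0.0365/12 per month; n is counted in months.
PV = PMT × [(1 − (1+r)^−n)/r] = 7,700 × [1 − (1+r)^−120] / r = $773,169.46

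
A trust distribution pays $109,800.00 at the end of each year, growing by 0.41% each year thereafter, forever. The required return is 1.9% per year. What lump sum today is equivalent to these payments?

Periodic rate r = 0.019 per year.
Growing perpetuity (Gordon): PV = PMT₁ / (r − g) = 109,800 / (r − 0.0041) = $7,369,127.52.

$7,369,127.52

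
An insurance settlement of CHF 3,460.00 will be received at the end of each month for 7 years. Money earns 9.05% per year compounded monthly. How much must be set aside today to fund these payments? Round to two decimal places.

CHF 214,713.93

This is an ordinary annuity: 84 payments of CHF 3,460.00 at the end of each month.
Periodic rate r = 0.0905/12 per month; n is counted in months.
PV = PMT × [(1 − (1+r)^−n)/r] = 3,460 × [1 − (1+r)^−84] / r = CHF 214,713.93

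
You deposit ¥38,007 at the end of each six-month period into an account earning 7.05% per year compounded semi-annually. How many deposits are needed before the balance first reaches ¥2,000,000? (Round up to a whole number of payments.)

31 payments

Periodic rate r = 0.0705/2 per half-year; n is counted in half-years.
Ordinary annuity FV: 2,000,000 = 38,007 × [((1+r)^n − 1)/r].
(1+r)^n = 1 + 2,000,000 × r / 38,007, so n = ln(1 + 2,000,000·r/38,007) / ln(1+r) = 30.28.
Round up to a whole number of payments: n = 31.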